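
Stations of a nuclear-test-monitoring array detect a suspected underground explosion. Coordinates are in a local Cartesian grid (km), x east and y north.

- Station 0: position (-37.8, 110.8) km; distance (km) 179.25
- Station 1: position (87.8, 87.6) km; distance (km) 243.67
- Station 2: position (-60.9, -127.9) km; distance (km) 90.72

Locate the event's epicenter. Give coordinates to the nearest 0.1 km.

(-111.5, -52.6)

Circle about each station: (x + 37.8)² + (y − 110.8)² = 179.25²; (x − 87.8)² + (y − 87.6)² = 243.67²; (x + 60.9)² + (y + 127.9)² = 90.72².
Subtracting pairs of circle equations eliminates x²+y² and gives linear equations (the radical axes):
251.2 x − 46.4 y = -25567.39
-46.2 x − 477.4 y = 30262.18
Solving the 2×2 system: x ≈ -111.5, y ≈ -52.6 km.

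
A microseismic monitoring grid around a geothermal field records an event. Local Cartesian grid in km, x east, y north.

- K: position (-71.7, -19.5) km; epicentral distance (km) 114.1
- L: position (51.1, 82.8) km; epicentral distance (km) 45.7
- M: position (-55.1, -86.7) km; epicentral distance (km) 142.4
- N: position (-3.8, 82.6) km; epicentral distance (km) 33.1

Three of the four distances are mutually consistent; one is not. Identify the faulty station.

M

Solve using three stations at a time. Using K, L, N (subtract circle equations pairwise → linear system) gives (x, y) ≈ (14.7, 55.1).
Distances from that point to each station vs reported:
  K: calculated 114.1 vs reported 114.1 → residual 0.0 km
  L: calculated 45.8 vs reported 45.7 → residual 0.1 km
  M: calculated 158.0 vs reported 142.4 → residual 15.6 km
  N: calculated 33.2 vs reported 33.1 → residual 0.1 km
K, L, N are mutually consistent (residuals ≈ 0); M is off by 15.6 km.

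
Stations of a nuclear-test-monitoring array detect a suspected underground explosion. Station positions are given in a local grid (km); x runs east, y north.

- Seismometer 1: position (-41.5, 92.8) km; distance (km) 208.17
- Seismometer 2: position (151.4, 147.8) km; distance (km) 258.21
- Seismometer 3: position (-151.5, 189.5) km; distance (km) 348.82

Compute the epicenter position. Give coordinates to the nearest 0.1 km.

x ≈ 54.9 km, y ≈ -91.7 km

Circle about each station: (x + 41.5)² + (y − 92.8)² = 208.17²; (x − 151.4)² + (y − 147.8)² = 258.21²; (x + 151.5)² + (y − 189.5)² = 348.82².
Subtracting the Seismometer 1 equation from the Seismometer 2 and Seismometer 3 equations removes the quadratic terms:
385.8 x + 110.0 y = 11095.05
-220.0 x + 193.4 y = -29812.23
Solving the 2×2 system: x ≈ 54.9, y ≈ -91.7 km.
Check against Seismometer 1 (with the unrounded x, y): √((x + 41.5)²+(y − 92.8)²) = 208.16 ≈ 208.17 km. ✓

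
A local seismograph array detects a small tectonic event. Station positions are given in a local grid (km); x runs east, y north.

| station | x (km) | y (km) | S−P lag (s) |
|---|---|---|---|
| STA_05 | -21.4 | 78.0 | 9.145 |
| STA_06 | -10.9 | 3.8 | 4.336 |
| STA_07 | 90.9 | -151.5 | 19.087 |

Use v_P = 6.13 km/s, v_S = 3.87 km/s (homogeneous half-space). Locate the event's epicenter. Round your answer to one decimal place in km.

Distance from S−P lag: d = Δt · v_P v_S / (v_P − v_S) = Δt · (6.13·3.87)/(6.13−3.87) ≈ 10.4969·Δt.
So d_STA_05 = 95.99, d_STA_06 = 45.51, d_STA_07 = 200.36 km.
Circle about each station: (x + 21.4)² + (y − 78.0)² = 95.99²; (x + 10.9)² + (y − 3.8)² = 45.51²; (x − 90.9)² + (y + 151.5)² = 200.36².
Subtracting the STA_05 equation from the STA_06 and STA_07 equations removes the quadratic terms:
21.0 x − 148.4 y = 734.21
224.6 x − 459.0 y = -6256.95
Solving the 2×2 system: x ≈ -53.4, y ≈ -12.5 km.

-53.4 km east, -12.5 km north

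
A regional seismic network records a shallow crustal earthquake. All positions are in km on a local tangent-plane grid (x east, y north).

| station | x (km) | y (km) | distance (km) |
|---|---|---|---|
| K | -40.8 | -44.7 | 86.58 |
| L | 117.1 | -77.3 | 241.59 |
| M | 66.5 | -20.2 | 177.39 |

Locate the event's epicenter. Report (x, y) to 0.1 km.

Circle about each station: (x + 40.8)² + (y + 44.7)² = 86.58²; (x − 117.1)² + (y + 77.3)² = 241.59²; (x − 66.5)² + (y + 20.2)² = 177.39².
Subtracting the K equation from the L and M equations removes the quadratic terms:
315.8 x − 65.2 y = -34844.66
214.6 x + 49.0 y = -22803.56
Solving the 2×2 system: x ≈ -108.4, y ≈ 9.4 km.

-108.4 km east, 9.4 km north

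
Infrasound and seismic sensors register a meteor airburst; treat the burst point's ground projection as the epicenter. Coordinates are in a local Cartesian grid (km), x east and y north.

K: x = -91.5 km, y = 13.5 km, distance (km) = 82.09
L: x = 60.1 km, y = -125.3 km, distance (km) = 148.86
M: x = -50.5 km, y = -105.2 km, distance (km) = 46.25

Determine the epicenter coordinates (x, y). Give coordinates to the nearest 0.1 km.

Circle about each station: (x + 91.5)² + (y − 13.5)² = 82.09²; (x − 60.1)² + (y + 125.3)² = 148.86²; (x + 50.5)² + (y + 105.2)² = 46.25².
Subtracting the K equation from the L and M equations removes the quadratic terms:
303.2 x − 277.6 y = -4662.93
82.0 x − 237.4 y = 9662.50
Solving the 2×2 system: x ≈ -77.0, y ≈ -67.3 km.

x ≈ -77.0 km, y ≈ -67.3 km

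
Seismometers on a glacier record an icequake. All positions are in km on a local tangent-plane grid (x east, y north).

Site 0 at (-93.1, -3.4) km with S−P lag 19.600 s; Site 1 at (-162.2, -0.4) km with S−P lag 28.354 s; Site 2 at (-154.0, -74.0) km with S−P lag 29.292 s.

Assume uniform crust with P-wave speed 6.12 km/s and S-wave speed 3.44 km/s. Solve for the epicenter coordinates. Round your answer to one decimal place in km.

x ≈ 60.3 km, y ≈ 9.8 km

Distance from S−P lag: d = Δt · v_P v_S / (v_P − v_S) = Δt · (6.12·3.44)/(6.12−3.44) ≈ 7.8555·Δt.
So d_Site 0 = 153.97, d_Site 1 = 222.74, d_Site 2 = 230.10 km.
Circle about each station: (x + 93.1)² + (y + 3.4)² = 153.97²; (x + 162.2)² + (y + 0.4)² = 222.74²; (x + 154.0)² + (y + 74.0)² = 230.10².
Subtracting pairs of circle equations eliminates x²+y² and gives linear equations (the radical axes):
-138.2 x + 6.0 y = -8276.52
-121.8 x − 141.2 y = -8726.42
Solving the 2×2 system: x ≈ 60.3, y ≈ 9.8 km.
Check against Site 0 (with the unrounded x, y): √((x + 93.1)²+(y + 3.4)²) = 153.98 ≈ 153.97 km. ✓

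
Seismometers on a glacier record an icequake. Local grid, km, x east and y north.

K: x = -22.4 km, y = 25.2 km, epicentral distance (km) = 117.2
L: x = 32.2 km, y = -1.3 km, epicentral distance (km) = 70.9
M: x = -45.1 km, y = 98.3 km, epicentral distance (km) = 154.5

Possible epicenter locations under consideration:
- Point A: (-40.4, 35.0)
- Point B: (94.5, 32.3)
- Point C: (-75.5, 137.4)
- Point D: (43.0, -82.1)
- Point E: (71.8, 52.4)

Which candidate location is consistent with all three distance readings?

Point B

For each candidate, compare |candidate − station| to the reported distance:
Point A: residuals K 96.7, L 10.3, M 91.0 → max 96.7 km
Point B: residuals K 0.1, L 0.1, M 0.1 → max 0.1 km
Point C: residuals K 6.9, L 104.7, M 105.0 → max 105.0 km
Point D: residuals K 8.5, L 10.6, M 46.3 → max 46.3 km
Point E: residuals K 19.2, L 4.2, M 28.9 → max 28.9 km
Only Point B has all residuals ≈ 0.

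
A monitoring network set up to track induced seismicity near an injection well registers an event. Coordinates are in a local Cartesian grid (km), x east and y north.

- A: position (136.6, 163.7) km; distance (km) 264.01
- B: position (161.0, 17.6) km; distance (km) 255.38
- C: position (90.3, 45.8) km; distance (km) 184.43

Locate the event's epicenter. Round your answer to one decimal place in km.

x ≈ -93.8 km, y ≈ 34.8 km

Circle about each station: (x − 136.6)² + (y − 163.7)² = 264.01²; (x − 161.0)² + (y − 17.6)² = 255.38²; (x − 90.3)² + (y − 45.8)² = 184.43².
Subtracting the A equation from the B and C equations removes the quadratic terms:
48.8 x − 292.2 y = -14744.15
-92.6 x − 235.8 y = 481.34
Solving the 2×2 system: x ≈ -93.8, y ≈ 34.8 km.
Check against A (with the unrounded x, y): √((x − 136.6)²+(y − 163.7)²) = 264.01 ≈ 264.01 km. ✓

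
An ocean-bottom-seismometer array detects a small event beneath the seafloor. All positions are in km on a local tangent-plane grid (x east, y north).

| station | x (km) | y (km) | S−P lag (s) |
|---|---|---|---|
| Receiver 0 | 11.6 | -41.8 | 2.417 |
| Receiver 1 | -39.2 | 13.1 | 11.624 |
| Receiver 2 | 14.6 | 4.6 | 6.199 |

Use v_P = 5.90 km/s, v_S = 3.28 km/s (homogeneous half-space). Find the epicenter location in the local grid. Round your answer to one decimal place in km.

Distance from S−P lag: d = Δt · v_P v_S / (v_P − v_S) = Δt · (5.90·3.28)/(5.90−3.28) ≈ 7.3863·Δt.
So d_Receiver 0 = 17.85, d_Receiver 1 = 85.86, d_Receiver 2 = 45.79 km.
Circle about each station: (x − 11.6)² + (y + 41.8)² = 17.85²; (x + 39.2)² + (y − 13.1)² = 85.86²; (x − 14.6)² + (y − 4.6)² = 45.79².
Subtracting the Receiver 0 equation from the Receiver 1 and Receiver 2 equations removes the quadratic terms:
-101.6 x + 109.8 y = -7226.87
6.0 x + 92.8 y = -3425.58
Solving the 2×2 system: x ≈ 29.2, y ≈ -38.8 km.
Check against Receiver 0 (with the unrounded x, y): √((x − 11.6)²+(y + 41.8)²) = 17.85 ≈ 17.85 km. ✓

(29.2, -38.8)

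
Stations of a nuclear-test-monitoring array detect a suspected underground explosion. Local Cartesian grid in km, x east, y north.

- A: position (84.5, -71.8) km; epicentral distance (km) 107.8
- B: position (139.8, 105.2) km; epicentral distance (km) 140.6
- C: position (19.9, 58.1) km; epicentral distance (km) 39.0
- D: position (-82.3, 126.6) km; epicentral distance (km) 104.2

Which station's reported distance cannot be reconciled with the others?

Solve using three stations at a time. Using A, B, C (subtract circle equations pairwise → linear system) gives (x, y) ≈ (28.0, 20.0).
Distances from that point to each station vs reported:
  A: calculated 107.8 vs reported 107.8 → residual 0.0 km
  B: calculated 140.6 vs reported 140.6 → residual 0.0 km
  C: calculated 39.0 vs reported 39.0 → residual 0.0 km
  D: calculated 153.4 vs reported 104.2 → residual 49.2 km
A, B, C are mutually consistent (residuals ≈ 0); D is off by 49.2 km.

D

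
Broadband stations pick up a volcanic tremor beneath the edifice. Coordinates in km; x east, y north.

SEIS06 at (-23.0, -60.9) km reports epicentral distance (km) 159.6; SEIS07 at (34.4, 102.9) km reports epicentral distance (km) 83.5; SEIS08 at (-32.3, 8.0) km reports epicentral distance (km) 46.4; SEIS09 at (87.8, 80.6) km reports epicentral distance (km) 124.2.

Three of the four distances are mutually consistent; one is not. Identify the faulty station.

SEIS06

Solve using three stations at a time. Using SEIS07, SEIS08, SEIS09 (subtract circle equations pairwise → linear system) gives (x, y) ≈ (-33.6, 54.4).
Distances from that point to each station vs reported:
  SEIS06: calculated 115.8 vs reported 159.6 → residual 43.8 km
  SEIS07: calculated 83.5 vs reported 83.5 → residual 0.0 km
  SEIS08: calculated 46.5 vs reported 46.4 → residual 0.1 km
  SEIS09: calculated 124.2 vs reported 124.2 → residual 0.0 km
SEIS07, SEIS08, SEIS09 are mutually consistent (residuals ≈ 0); SEIS06 is off by 43.8 km.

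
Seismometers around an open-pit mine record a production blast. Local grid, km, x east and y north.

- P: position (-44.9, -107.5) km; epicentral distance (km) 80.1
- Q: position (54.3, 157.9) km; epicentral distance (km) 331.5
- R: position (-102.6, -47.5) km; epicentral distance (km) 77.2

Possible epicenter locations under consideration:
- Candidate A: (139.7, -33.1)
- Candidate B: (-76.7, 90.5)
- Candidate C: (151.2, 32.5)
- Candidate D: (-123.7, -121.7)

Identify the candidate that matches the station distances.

Candidate D

For each candidate, compare |candidate − station| to the reported distance:
Candidate A: residuals P 118.9, Q 122.3, R 165.5 → max 165.5 km
Candidate B: residuals P 120.4, Q 184.2, R 63.2 → max 184.2 km
Candidate C: residuals P 160.8, Q 173.0, R 188.9 → max 188.9 km
Candidate D: residuals P 0.0, Q 0.0, R 0.1 → max 0.1 km
Only Candidate D has all residuals ≈ 0.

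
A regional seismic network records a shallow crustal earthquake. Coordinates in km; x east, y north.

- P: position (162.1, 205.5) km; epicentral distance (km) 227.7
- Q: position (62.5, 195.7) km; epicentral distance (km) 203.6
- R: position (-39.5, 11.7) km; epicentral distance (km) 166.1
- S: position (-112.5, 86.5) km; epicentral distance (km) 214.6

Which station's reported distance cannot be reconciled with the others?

R

Solve using three stations at a time. Using P, Q, S (subtract circle equations pairwise → linear system) gives (x, y) ≈ (80.5, -7.0).
Distances from that point to each station vs reported:
  P: calculated 227.6 vs reported 227.7 → residual 0.1 km
  Q: calculated 203.5 vs reported 203.6 → residual 0.1 km
  R: calculated 121.5 vs reported 166.1 → residual 44.6 km
  S: calculated 214.5 vs reported 214.6 → residual 0.1 km
P, Q, S are mutually consistent (residuals ≈ 0); R is off by 44.6 km.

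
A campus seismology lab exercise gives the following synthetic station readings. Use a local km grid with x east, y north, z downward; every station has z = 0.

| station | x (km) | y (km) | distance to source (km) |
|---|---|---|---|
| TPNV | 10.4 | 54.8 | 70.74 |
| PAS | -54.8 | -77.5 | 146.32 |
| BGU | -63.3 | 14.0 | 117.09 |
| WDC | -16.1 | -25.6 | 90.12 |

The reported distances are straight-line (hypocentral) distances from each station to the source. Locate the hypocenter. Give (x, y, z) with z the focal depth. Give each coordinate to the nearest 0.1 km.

(40.8, 19.6, 53.3)

Each station gives a sphere (x−x_i)² + (y−y_i)² + z² = d_i² (stations at z=0).
Subtracting the TPNV sphere from PAS and BGU: z² cancels, leaving linear equations in x and y:
-130.4 x − 264.6 y = -10507.30
-147.4 x − 81.6 y = -7614.23
Solving: x ≈ 40.806, y ≈ 19.600 km (keep extra digits for the depth step; rounded: 40.8, 19.6).
Then from the TPNV sphere: z² = 70.74² − (x − 10.4)² − (y − 54.8)² with x = 40.806, y = 19.600, so z ≈ 53.297 ≈ 53.3 km.
Check against WDC (with the unrounded solution): distance 90.12 ≈ 90.12 km. ✓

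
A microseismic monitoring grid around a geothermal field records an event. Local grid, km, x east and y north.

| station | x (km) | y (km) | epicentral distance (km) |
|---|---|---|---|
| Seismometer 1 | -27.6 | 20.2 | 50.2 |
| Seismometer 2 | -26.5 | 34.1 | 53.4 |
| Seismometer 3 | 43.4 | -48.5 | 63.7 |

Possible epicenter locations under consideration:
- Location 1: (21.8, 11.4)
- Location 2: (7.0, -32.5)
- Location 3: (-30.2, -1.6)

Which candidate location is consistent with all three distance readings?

Location 1

For each candidate, compare |candidate − station| to the reported distance:
Location 1: residuals Seismometer 1 0.0, Seismometer 2 0.0, Seismometer 3 0.0 → max 0.0 km
Location 2: residuals Seismometer 1 12.8, Seismometer 2 21.2, Seismometer 3 23.9 → max 23.9 km
Location 3: residuals Seismometer 1 28.2, Seismometer 2 17.5, Seismometer 3 23.6 → max 28.2 km
Only Location 1 has all residuals ≈ 0.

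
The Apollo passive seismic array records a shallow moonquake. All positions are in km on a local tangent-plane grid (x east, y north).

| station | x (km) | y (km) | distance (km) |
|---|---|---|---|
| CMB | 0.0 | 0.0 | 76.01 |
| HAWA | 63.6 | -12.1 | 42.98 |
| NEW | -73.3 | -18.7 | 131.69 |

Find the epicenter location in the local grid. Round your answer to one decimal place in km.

(53.6, -53.9)

Circle about each station: x² + y² = 76.01²; (x − 63.6)² + (y + 12.1)² = 42.98²; (x + 73.3)² + (y + 18.7)² = 131.69².
Subtracting the CMB equation from the HAWA and NEW equations removes the quadratic terms:
127.2 x − 24.2 y = 8121.61
-146.6 x − 37.4 y = -5842.16
Solving the 2×2 system: x ≈ 53.6, y ≈ -53.9 km.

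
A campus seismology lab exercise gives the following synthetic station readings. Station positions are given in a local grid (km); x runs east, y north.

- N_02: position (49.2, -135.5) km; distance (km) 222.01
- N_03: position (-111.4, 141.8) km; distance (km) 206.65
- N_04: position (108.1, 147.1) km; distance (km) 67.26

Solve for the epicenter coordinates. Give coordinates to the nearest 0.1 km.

Circle about each station: (x − 49.2)² + (y + 135.5)² = 222.01²; (x + 111.4)² + (y − 141.8)² = 206.65²; (x − 108.1)² + (y − 147.1)² = 67.26².
Subtracting the N_02 equation from the N_03 and N_04 equations removes the quadratic terms:
-321.2 x + 554.6 y = 18320.53
117.8 x + 565.2 y = 57307.66
Solving the 2×2 system: x ≈ 86.8, y ≈ 83.3 km.

86.8 km east, 83.3 km north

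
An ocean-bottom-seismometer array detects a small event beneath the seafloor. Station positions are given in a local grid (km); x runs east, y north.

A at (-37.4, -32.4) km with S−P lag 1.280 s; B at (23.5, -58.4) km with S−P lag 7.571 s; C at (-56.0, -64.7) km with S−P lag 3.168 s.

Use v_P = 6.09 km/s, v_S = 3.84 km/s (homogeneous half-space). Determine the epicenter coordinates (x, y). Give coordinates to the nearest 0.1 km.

x ≈ -50.7 km, y ≈ -32.2 km

Distance from S−P lag: d = Δt · v_P v_S / (v_P − v_S) = Δt · (6.09·3.84)/(6.09−3.84) ≈ 10.3936·Δt.
So d_A = 13.30, d_B = 78.69, d_C = 32.93 km.
Circle about each station: (x + 37.4)² + (y + 32.4)² = 13.30²; (x − 23.5)² + (y + 58.4)² = 78.69²; (x + 56.0)² + (y + 64.7)² = 32.93².
Subtracting the A equation from the B and C equations removes the quadratic terms:
121.8 x − 52.0 y = -4500.94
-37.2 x − 64.6 y = 3966.08
Solving the 2×2 system: x ≈ -50.7, y ≈ -32.2 km.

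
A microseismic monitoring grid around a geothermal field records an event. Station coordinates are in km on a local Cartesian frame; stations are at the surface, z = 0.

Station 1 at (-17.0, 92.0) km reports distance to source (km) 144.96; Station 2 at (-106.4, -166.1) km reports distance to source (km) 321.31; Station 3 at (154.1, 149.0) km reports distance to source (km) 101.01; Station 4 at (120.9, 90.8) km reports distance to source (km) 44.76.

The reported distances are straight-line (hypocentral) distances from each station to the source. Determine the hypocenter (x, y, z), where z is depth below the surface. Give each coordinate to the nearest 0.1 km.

Each station gives a sphere (x−x_i)² + (y−y_i)² + z² = d_i² (stations at z=0).
Subtracting the Station 1 sphere from Station 2 and Station 3: z² cancels, leaving linear equations in x and y:
-178.8 x − 516.2 y = -52069.54
342.2 x + 114.0 y = 48005.19
Solving: x ≈ 120.596, y ≈ 59.099 km (keep extra digits for the depth step; rounded: 120.6, 59.1).
Then from the Station 1 sphere: z² = 144.96² − (x + 17.0)² − (y − 92.0)² with x = 120.596, y = 59.099, so z ≈ 31.595 ≈ 31.6 km.

x ≈ 120.6 km, y ≈ 59.1 km, depth ≈ 31.6 km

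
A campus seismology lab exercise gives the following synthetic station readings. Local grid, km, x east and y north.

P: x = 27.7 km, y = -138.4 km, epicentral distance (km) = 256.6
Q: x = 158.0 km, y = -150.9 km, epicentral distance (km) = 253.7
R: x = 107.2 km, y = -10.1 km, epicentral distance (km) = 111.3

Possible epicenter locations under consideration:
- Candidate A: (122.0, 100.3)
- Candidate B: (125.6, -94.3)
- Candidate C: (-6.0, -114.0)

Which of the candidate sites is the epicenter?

For each candidate, compare |candidate − station| to the reported distance:
Candidate A: residuals P 0.1, Q 0.1, R 0.1 → max 0.1 km
Candidate B: residuals P 149.2, Q 188.5, R 25.1 → max 188.5 km
Candidate C: residuals P 215.0, Q 85.6, R 42.4 → max 215.0 km
Only Candidate A has all residuals ≈ 0.

Candidate A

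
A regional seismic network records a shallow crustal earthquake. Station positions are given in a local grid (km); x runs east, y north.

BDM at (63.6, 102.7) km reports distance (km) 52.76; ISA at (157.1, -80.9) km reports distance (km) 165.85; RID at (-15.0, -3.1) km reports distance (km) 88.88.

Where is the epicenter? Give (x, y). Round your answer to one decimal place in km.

x ≈ 55.9 km, y ≈ 50.5 km

Circle about each station: (x − 63.6)² + (y − 102.7)² = 52.76²; (x − 157.1)² + (y + 80.9)² = 165.85²; (x + 15.0)² + (y + 3.1)² = 88.88².
Subtracting the BDM equation from the ISA and RID equations removes the quadratic terms:
187.0 x − 367.2 y = -8089.63
-157.2 x − 211.6 y = -19473.68
Solving the 2×2 system: x ≈ 55.9, y ≈ 50.5 km.
Check against BDM (with the unrounded x, y): √((x − 63.6)²+(y − 102.7)²) = 52.76 ≈ 52.76 km. ✓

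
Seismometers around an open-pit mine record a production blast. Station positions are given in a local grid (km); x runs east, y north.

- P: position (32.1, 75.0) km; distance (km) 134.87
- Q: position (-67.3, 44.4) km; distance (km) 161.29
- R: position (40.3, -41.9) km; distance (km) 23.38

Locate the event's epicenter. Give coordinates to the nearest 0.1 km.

57.8 km east, -57.4 km north

Circle about each station: (x − 32.1)² + (y − 75.0)² = 134.87²; (x + 67.3)² + (y − 44.4)² = 161.29²; (x − 40.3)² + (y + 41.9)² = 23.38².
Subtracting the P equation from the Q and R equations removes the quadratic terms:
-198.8 x − 61.2 y = -7979.31
16.4 x − 233.8 y = 14367.58
Solving the 2×2 system: x ≈ 57.8, y ≈ -57.4 km.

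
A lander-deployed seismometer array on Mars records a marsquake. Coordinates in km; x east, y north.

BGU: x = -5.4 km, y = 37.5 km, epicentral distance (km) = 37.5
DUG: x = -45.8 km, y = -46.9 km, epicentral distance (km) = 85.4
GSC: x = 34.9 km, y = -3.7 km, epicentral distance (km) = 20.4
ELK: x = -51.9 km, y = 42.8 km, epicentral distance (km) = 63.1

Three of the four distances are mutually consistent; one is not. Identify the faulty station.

Solve using three stations at a time. Using BGU, DUG, GSC (subtract circle equations pairwise → linear system) gives (x, y) ≈ (18.9, 8.9).
Distances from that point to each station vs reported:
  BGU: calculated 37.5 vs reported 37.5 → residual 0.0 km
  DUG: calculated 85.4 vs reported 85.4 → residual 0.0 km
  GSC: calculated 20.4 vs reported 20.4 → residual 0.0 km
  ELK: calculated 78.5 vs reported 63.1 → residual 15.4 km
BGU, DUG, GSC are mutually consistent (residuals ≈ 0); ELK is off by 15.4 km.

ELK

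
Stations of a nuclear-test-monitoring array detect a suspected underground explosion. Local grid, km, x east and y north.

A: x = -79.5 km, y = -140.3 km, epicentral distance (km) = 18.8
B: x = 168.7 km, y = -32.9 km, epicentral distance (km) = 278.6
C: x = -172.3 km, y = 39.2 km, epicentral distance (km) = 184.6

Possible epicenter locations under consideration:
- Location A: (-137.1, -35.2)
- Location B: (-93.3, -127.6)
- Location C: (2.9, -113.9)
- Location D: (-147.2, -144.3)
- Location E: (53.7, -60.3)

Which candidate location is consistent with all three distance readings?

For each candidate, compare |candidate − station| to the reported distance:
Location A: residuals A 101.0, B 27.2, C 102.3 → max 102.3 km
Location B: residuals A 0.0, B 0.0, C 0.0 → max 0.0 km
Location C: residuals A 67.7, B 94.1, C 48.1 → max 94.1 km
Location D: residuals A 49.0, B 56.4, C 0.6 → max 56.4 km
Location E: residuals A 136.6, B 160.4, C 62.3 → max 160.4 km
Only Location B has all residuals ≈ 0.

Location B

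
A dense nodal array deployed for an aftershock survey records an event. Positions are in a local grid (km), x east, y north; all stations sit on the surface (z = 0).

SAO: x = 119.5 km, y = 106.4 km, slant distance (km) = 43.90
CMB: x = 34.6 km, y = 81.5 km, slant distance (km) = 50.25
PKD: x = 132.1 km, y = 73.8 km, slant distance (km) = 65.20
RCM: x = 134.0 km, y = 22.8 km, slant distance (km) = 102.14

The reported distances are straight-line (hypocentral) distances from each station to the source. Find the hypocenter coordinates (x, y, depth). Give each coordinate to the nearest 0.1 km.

(76.8, 106.8, 10.2)

Each station gives a sphere (x−x_i)² + (y−y_i)² + z² = d_i² (stations at z=0).
Subtracting the SAO sphere from CMB and PKD: z² cancels, leaving linear equations in x and y:
-169.8 x − 49.8 y = -18359.65
25.2 x − 65.2 y = -5028.19
Solving: x ≈ 76.801, y ≈ 106.803 km (keep extra digits for the depth step; rounded: 76.8, 106.8).
Then from the SAO sphere: z² = 43.90² − (x − 119.5)² − (y − 106.4)² with x = 76.801, y = 106.803, so z ≈ 10.190 ≈ 10.2 km.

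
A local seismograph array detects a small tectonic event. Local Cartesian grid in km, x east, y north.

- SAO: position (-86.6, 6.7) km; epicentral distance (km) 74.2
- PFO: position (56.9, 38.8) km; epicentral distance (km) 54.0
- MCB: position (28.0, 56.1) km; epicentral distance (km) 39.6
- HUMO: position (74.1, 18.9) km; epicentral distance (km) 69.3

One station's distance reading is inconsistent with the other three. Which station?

SAO

Solve using three stations at a time. Using PFO, MCB, HUMO (subtract circle equations pairwise → linear system) gives (x, y) ≈ (5.1, 24.1).
Distances from that point to each station vs reported:
  SAO: calculated 93.4 vs reported 74.2 → residual 19.2 km
  PFO: calculated 53.8 vs reported 54.0 → residual 0.2 km
  MCB: calculated 39.3 vs reported 39.6 → residual 0.3 km
  HUMO: calculated 69.2 vs reported 69.3 → residual 0.1 km
PFO, MCB, HUMO are mutually consistent (residuals ≈ 0); SAO is off by 19.2 km.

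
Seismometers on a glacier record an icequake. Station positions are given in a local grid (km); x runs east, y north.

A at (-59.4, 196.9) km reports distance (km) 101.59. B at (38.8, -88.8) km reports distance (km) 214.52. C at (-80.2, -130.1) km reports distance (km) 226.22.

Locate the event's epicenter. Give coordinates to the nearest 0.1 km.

Circle about each station: (x + 59.4)² + (y − 196.9)² = 101.59²; (x − 38.8)² + (y + 88.8)² = 214.52²; (x + 80.2)² + (y + 130.1)² = 226.22².
Subtracting the A equation from the B and C equations removes the quadratic terms:
196.4 x − 571.4 y = -68605.39
-41.6 x − 654.0 y = -59794.88
Solving the 2×2 system: x ≈ -70.3, y ≈ 95.9 km.

x ≈ -70.3 km, y ≈ 95.9 km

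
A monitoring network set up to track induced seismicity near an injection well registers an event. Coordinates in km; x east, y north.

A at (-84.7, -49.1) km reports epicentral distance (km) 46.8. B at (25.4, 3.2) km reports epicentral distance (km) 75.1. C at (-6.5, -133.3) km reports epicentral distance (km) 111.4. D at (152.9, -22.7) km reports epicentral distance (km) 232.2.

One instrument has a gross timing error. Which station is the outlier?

Solve using three stations at a time. Using A, B, C (subtract circle equations pairwise → linear system) gives (x, y) ≈ (-42.9, -28.0).
Distances from that point to each station vs reported:
  A: calculated 46.8 vs reported 46.8 → residual 0.0 km
  B: calculated 75.1 vs reported 75.1 → residual 0.0 km
  C: calculated 111.4 vs reported 111.4 → residual 0.0 km
  D: calculated 195.9 vs reported 232.2 → residual 36.3 km
A, B, C are mutually consistent (residuals ≈ 0); D is off by 36.3 km.

D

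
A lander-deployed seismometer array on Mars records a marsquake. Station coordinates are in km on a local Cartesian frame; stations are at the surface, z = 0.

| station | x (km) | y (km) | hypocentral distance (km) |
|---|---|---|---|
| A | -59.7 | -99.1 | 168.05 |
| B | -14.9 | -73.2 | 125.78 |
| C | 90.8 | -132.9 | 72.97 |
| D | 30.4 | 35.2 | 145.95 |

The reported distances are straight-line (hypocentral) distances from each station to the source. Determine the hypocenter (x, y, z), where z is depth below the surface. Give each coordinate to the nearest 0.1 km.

Each station gives a sphere (x−x_i)² + (y−y_i)² + z² = d_i² (stations at z=0).
Subtracting the A sphere from B and C: z² cancels, leaving linear equations in x and y:
89.6 x + 51.8 y = 4615.54
301.0 x − 67.6 y = 35438.33
Solving: x ≈ 99.207, y ≈ -82.499 km (keep extra digits for the depth step; rounded: 99.2, -82.5).
Then from the A sphere: z² = 168.05² − (x + 59.7)² − (y + 99.1)² with x = 99.207, y = -82.499, so z ≈ 52.094 ≈ 52.1 km.

(99.2, -82.5, 52.1)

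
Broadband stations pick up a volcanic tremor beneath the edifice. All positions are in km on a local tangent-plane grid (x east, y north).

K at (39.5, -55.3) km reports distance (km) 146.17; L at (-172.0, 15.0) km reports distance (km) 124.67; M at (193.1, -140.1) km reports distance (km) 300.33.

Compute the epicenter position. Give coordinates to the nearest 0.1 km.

-102.8 km east, -88.7 km north

Circle about each station: (x − 39.5)² + (y + 55.3)² = 146.17²; (x + 172.0)² + (y − 15.0)² = 124.67²; (x − 193.1)² + (y + 140.1)² = 300.33².
Subtracting the K equation from the L and M equations removes the quadratic terms:
-423.0 x + 140.6 y = 31013.72
307.2 x − 169.6 y = -16535.16
Solving the 2×2 system: x ≈ -102.8, y ≈ -88.7 km.
Check against K (with the unrounded x, y): √((x − 39.5)²+(y + 55.3)²) = 146.18 ≈ 146.17 km. ✓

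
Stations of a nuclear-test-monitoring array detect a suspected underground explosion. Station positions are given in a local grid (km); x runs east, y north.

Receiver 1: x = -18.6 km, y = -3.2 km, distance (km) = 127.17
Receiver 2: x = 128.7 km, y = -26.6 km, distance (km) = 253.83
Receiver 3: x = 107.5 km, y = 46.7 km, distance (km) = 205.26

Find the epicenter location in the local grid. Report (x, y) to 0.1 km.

Circle about each station: (x + 18.6)² + (y + 3.2)² = 127.17²; (x − 128.7)² + (y + 26.6)² = 253.83²; (x − 107.5)² + (y − 46.7)² = 205.26².
Subtracting the Receiver 1 equation from the Receiver 2 and Receiver 3 equations removes the quadratic terms:
294.6 x − 46.8 y = -31342.41
252.2 x + 99.8 y = -12578.52
Solving the 2×2 system: x ≈ -90.2, y ≈ 101.9 km.

x ≈ -90.2 km, y ≈ 101.9 km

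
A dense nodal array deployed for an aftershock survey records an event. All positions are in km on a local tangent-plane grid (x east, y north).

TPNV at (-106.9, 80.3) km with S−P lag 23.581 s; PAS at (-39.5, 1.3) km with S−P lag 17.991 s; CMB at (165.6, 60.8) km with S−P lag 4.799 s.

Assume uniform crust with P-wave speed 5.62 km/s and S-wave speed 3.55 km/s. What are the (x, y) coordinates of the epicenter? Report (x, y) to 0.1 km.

Distance from S−P lag: d = Δt · v_P v_S / (v_P − v_S) = Δt · (5.62·3.55)/(5.62−3.55) ≈ 9.6382·Δt.
So d_TPNV = 227.28, d_PAS = 173.40, d_CMB = 46.25 km.
Circle about each station: (x + 106.9)² + (y − 80.3)² = 227.28²; (x + 39.5)² + (y − 1.3)² = 173.40²; (x − 165.6)² + (y − 60.8)² = 46.25².
Subtracting pairs of circle equations eliminates x²+y² and gives linear equations (the radical axes):
134.8 x − 158.0 y = 5274.88
545.0 x − 39.0 y = 62761.44
Solving the 2×2 system: x ≈ 120.1, y ≈ 69.1 km.

120.1 km east, 69.1 km north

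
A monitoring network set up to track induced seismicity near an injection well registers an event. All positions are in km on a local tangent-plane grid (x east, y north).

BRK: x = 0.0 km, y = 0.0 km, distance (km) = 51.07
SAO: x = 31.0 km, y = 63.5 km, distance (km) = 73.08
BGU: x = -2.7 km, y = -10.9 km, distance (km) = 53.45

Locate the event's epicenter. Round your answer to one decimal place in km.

Circle about each station: x² + y² = 51.07²; (x − 31.0)² + (y − 63.5)² = 73.08²; (x + 2.7)² + (y + 10.9)² = 53.45².
Subtracting the BRK equation from the SAO and BGU equations removes the quadratic terms:
62.0 x + 127.0 y = 2260.71
-5.4 x − 21.8 y = -122.66
Solving the 2×2 system: x ≈ 50.6, y ≈ -6.9 km.
Check against BRK (with the unrounded x, y): √(x²+y²) = 51.09 ≈ 51.07 km. ✓

x ≈ 50.6 km, y ≈ -6.9 km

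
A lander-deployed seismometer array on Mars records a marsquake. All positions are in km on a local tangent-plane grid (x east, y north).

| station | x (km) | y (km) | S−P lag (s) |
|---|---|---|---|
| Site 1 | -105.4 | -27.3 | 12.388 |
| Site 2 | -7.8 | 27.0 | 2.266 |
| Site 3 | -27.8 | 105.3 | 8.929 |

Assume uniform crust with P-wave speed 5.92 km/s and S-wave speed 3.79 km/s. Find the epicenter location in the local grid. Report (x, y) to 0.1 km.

15.5 km east, 21.8 km north

Distance from S−P lag: d = Δt · v_P v_S / (v_P − v_S) = Δt · (5.92·3.79)/(5.92−3.79) ≈ 10.5337·Δt.
So d_Site 1 = 130.49, d_Site 2 = 23.87, d_Site 3 = 94.06 km.
Circle about each station: (x + 105.4)² + (y + 27.3)² = 130.49²; (x + 7.8)² + (y − 27.0)² = 23.87²; (x + 27.8)² + (y − 105.3)² = 94.06².
Subtracting the Site 1 equation from the Site 2 and Site 3 equations removes the quadratic terms:
195.2 x + 108.6 y = 5393.25
155.2 x + 265.2 y = 8186.84
Solving the 2×2 system: x ≈ 15.5, y ≈ 21.8 km.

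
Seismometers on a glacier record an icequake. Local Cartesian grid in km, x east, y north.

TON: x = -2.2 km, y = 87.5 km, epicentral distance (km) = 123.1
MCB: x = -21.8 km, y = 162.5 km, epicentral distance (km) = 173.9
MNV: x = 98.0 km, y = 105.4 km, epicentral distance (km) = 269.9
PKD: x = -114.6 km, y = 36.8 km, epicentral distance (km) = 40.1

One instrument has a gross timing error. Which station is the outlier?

Solve using three stations at a time. Using TON, MCB, PKD (subtract circle equations pairwise → linear system) gives (x, y) ≈ (-92.2, 3.5).
Distances from that point to each station vs reported:
  TON: calculated 123.1 vs reported 123.1 → residual 0.0 km
  MCB: calculated 173.9 vs reported 173.9 → residual 0.0 km
  MNV: calculated 215.8 vs reported 269.9 → residual 54.1 km
  PKD: calculated 40.2 vs reported 40.1 → residual 0.1 km
TON, MCB, PKD are mutually consistent (residuals ≈ 0); MNV is off by 54.1 km.

MNV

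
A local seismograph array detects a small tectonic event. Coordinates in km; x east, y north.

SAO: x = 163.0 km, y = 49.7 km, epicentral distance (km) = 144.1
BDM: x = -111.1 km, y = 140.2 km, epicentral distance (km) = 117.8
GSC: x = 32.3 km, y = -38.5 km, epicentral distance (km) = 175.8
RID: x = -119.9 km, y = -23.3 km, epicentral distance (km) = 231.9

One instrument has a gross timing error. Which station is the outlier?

BDM

Solve using three stations at a time. Using SAO, GSC, RID (subtract circle equations pairwise → linear system) gives (x, y) ≈ (48.1, 136.6).
Distances from that point to each station vs reported:
  SAO: calculated 144.1 vs reported 144.1 → residual 0.0 km
  BDM: calculated 159.2 vs reported 117.8 → residual 41.4 km
  GSC: calculated 175.8 vs reported 175.8 → residual 0.0 km
  RID: calculated 231.9 vs reported 231.9 → residual 0.0 km
SAO, GSC, RID are mutually consistent (residuals ≈ 0); BDM is off by 41.4 km.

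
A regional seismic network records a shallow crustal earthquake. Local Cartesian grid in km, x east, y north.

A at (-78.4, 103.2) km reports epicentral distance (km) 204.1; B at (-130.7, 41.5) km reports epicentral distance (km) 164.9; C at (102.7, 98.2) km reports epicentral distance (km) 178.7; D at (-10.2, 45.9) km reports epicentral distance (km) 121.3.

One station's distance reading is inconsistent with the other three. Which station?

B

Solve using three stations at a time. Using A, C, D (subtract circle equations pairwise → linear system) gives (x, y) ≈ (34.4, -66.9).
Distances from that point to each station vs reported:
  A: calculated 204.1 vs reported 204.1 → residual 0.0 km
  B: calculated 197.5 vs reported 164.9 → residual 32.6 km
  C: calculated 178.7 vs reported 178.7 → residual 0.0 km
  D: calculated 121.3 vs reported 121.3 → residual 0.0 km
A, C, D are mutually consistent (residuals ≈ 0); B is off by 32.6 km.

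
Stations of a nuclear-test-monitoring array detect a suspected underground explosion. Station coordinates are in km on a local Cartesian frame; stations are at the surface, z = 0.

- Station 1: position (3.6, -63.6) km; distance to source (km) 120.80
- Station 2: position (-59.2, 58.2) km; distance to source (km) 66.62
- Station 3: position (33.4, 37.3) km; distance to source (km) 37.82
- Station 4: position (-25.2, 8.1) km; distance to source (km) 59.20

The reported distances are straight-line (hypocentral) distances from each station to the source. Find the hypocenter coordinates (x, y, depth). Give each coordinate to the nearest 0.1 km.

x ≈ 5.2 km, y ≈ 56.0 km, depth ≈ 16.9 km

Each station gives a sphere (x−x_i)² + (y−y_i)² + z² = d_i² (stations at z=0).
Subtracting the Station 1 sphere from Station 2 and Station 3: z² cancels, leaving linear equations in x and y:
-125.6 x + 243.6 y = 12988.38
59.6 x + 201.8 y = 11611.22
Solving: x ≈ 5.204, y ≈ 56.001 km (keep extra digits for the depth step; rounded: 5.2, 56.0).
Then from the Station 1 sphere: z² = 120.80² − (x − 3.6)² − (y + 63.6)² with x = 5.204, y = 56.001, so z ≈ 16.902 ≈ 16.9 km.
Check against Station 4 (with the unrounded solution): distance 59.20 ≈ 59.20 km. ✓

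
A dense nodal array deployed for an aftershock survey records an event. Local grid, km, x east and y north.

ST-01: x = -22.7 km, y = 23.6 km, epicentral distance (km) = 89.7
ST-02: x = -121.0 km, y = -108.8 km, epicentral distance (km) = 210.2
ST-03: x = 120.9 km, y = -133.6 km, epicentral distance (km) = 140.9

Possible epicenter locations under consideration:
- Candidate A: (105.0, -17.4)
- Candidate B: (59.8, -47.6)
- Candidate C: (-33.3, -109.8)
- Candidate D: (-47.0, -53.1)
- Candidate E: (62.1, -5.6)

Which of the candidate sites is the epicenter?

Candidate E

For each candidate, compare |candidate − station| to the reported distance:
Candidate A: residuals ST-01 44.4, ST-02 33.6, ST-03 23.6 → max 44.4 km
Candidate B: residuals ST-01 19.3, ST-02 19.3, ST-03 35.4 → max 35.4 km
Candidate C: residuals ST-01 44.1, ST-02 122.5, ST-03 15.1 → max 122.5 km
Candidate D: residuals ST-01 9.2, ST-02 117.6, ST-03 45.3 → max 117.6 km
Candidate E: residuals ST-01 0.0, ST-02 0.0, ST-03 0.0 → max 0.0 km
Only Candidate E has all residuals ≈ 0.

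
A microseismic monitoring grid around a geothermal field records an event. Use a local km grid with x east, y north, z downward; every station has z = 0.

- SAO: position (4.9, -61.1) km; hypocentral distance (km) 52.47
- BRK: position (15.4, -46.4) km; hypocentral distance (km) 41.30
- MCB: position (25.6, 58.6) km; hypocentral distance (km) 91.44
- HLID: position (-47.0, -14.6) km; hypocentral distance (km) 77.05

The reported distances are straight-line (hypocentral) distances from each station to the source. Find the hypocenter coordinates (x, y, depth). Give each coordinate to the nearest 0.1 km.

Each station gives a sphere (x−x_i)² + (y−y_i)² + z² = d_i² (stations at z=0).
Subtracting the SAO sphere from BRK and MCB: z² cancels, leaving linear equations in x and y:
21.0 x + 29.4 y = -319.69
41.4 x + 239.4 y = -5276.07
Solving: x ≈ 20.624, y ≈ -25.605 km (keep extra digits for the depth step; rounded: 20.6, -25.6).
Then from the SAO sphere: z² = 52.47² − (x − 4.9)² − (y + 61.1)² with x = 20.624, y = -25.605, so z ≈ 35.298 ≈ 35.3 km.

(20.6, -25.6, 35.3)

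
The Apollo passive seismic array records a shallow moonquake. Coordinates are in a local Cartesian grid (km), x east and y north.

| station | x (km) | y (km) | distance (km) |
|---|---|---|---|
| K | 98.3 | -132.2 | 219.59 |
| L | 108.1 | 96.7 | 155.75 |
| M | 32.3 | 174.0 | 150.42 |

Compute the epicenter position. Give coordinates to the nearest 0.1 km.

(-37.2, 40.6)

Circle about each station: (x − 98.3)² + (y + 132.2)² = 219.59²; (x − 108.1)² + (y − 96.7)² = 155.75²; (x − 32.3)² + (y − 174.0)² = 150.42².
Subtracting the K equation from the L and M equations removes the quadratic terms:
19.6 x + 457.8 y = 17858.48
-132.0 x + 612.4 y = 29773.15
Solving the 2×2 system: x ≈ -37.2, y ≈ 40.6 km.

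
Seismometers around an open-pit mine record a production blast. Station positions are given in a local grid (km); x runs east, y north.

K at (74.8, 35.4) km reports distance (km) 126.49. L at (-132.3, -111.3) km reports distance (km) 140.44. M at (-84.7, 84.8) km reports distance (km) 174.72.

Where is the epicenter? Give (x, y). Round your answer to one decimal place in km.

1.1 km east, -67.4 km north

Circle about each station: (x − 74.8)² + (y − 35.4)² = 126.49²; (x + 132.3)² + (y + 111.3)² = 140.44²; (x + 84.7)² + (y − 84.8)² = 174.72².
Subtracting pairs of circle equations eliminates x²+y² and gives linear equations (the radical axes):
-414.2 x − 293.4 y = 19319.11
-319.0 x + 98.8 y = -7010.43
Solving the 2×2 system: x ≈ 1.1, y ≈ -67.4 km.
Check against K (with the unrounded x, y): √((x − 74.8)²+(y − 35.4)²) = 126.49 ≈ 126.49 km. ✓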